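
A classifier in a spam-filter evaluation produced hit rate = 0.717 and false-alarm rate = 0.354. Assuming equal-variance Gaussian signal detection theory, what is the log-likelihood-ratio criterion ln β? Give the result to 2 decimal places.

ln β = -0.09

Φ⁻¹(H) = Φ⁻¹(0.717) = 0.574
Φ⁻¹(FA) = Φ⁻¹(0.354) = -0.375
ln β = −½·[z(H)² − z(FA)²] = −0.5 × (0.329 − 0.141) = -0.094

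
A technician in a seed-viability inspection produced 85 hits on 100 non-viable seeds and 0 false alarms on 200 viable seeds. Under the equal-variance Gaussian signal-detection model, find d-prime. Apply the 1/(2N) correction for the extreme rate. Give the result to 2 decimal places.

The false-alarm rate is 0/200 = 0, so apply the 1/(2N) correction: FA → 1/(2·200) = 0.00250.
z(H) = z(0.85000) = 1.036
z(FA) = z(0.00250) = -2.807
d' = 1.036 − (-2.807) = 3.843

d-prime = 3.84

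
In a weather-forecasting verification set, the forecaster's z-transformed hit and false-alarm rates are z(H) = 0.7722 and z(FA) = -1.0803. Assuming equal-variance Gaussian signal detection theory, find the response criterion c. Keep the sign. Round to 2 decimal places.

c = 0.15

c = −½·[z(H) + z(FA)] = −½·(0.7722 + (-1.0803)) = 0.15405
c > 0: the forecaster has a conservative response bias.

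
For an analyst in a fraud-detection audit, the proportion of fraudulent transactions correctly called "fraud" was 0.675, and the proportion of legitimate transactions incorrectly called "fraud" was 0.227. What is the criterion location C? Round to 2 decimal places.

C = 0.15

z(0.675) = 0.4538, z(0.227) = -0.7488
c = −½·[z(H) + z(FA)] = −0.5 × (0.4538 + (-0.7488)) = 0.1475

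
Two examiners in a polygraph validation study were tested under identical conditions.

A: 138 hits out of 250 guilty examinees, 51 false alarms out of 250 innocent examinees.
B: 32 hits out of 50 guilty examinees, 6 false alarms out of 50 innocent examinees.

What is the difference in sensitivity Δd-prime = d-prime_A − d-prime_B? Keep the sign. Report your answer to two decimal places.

A: z(0.5520) = 0.131, z(0.2040) = -0.827, d' = 0.958
B: z(0.6400) = 0.358, z(0.1200) = -1.175, d' = 1.533
Δd' = d'_A − d'_B = 0.958 − 1.533 = -0.575
B has the higher sensitivity.

Δd-prime = -0.58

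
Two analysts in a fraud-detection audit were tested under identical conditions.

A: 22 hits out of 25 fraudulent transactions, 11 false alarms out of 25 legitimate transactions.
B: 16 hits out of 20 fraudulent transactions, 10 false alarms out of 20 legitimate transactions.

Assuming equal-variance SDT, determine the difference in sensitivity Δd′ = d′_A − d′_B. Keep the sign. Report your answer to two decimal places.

A: z(0.8800) = 1.175, z(0.4400) = -0.151, d' = 1.326
B: z(0.8000) = 0.842, z(0.5000) = 0.000, d' = 0.842
Δd' = d'_A − d'_B = 1.326 − 0.842 = 0.484
A has the higher sensitivity.

Δd′ = 0.48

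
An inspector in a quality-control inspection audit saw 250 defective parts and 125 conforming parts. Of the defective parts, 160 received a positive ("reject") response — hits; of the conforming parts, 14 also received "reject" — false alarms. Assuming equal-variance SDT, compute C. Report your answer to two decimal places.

H = 160/250 = 0.6400
FA = 14/125 = 0.1120
z(H) = 0.3585
z(FA) = -1.2160
c = −½·[z(H) + z(FA)] = −0.5 × (0.3585 + (-1.2160)) = 0.42875

C = 0.43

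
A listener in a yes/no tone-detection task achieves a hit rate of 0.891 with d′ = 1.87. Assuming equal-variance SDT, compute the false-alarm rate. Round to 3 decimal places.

z(hit rate) = z(0.891) = 1.2319
z(FA) = z(H) − d' = 1.2319 − 1.87 = -0.6381
false-alarm rate = Φ(-0.6381) = 0.2617

false-alarm rate = 0.262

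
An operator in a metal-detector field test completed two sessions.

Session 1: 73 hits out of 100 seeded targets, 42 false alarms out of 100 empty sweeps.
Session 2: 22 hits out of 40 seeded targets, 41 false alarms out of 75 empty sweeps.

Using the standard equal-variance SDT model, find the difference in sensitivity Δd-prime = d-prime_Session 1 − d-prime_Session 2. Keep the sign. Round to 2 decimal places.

Session 1: z(0.7300) = 0.613, z(0.4200) = -0.202, d' = 0.815
Session 2: z(0.5500) = 0.126, z(0.5467) = 0.117, d' = 0.009
Δd' = d'_Session 1 − d'_Session 2 = 0.815 − 0.009 = 0.806
Session 1 has the higher sensitivity.

Δd-prime = 0.81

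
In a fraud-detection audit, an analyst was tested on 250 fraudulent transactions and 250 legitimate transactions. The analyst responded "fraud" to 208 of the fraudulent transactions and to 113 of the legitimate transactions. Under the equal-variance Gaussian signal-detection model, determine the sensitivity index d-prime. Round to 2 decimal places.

H = 208/250 = 0.8320
FA = 113/250 = 0.4520
z(H) = z(0.8320) = 0.962
z(FA) = z(0.4520) = -0.121
d' = z(H) − z(FA) = 0.962 − (-0.121) = 1.083

d-prime = 1.08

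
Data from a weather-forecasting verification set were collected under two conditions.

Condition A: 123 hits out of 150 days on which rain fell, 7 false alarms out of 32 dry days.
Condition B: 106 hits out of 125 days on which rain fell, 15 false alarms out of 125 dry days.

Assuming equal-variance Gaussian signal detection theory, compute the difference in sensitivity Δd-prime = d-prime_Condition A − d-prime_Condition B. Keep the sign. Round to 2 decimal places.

Δd-prime = -0.51

Condition A: z(0.8200) = 0.915, z(0.2188) = -0.776, d' = 1.691
Condition B: z(0.8480) = 1.028, z(0.1200) = -1.175, d' = 2.203
Δd' = d'_Condition A − d'_Condition B = 1.691 − 2.203 = -0.512
Condition B has the higher sensitivity.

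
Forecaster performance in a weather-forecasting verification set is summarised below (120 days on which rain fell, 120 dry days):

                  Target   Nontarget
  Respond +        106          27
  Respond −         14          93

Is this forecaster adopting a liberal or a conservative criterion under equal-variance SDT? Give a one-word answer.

z(H) = 1.192, z(FA) = -0.755
c = −½·(z(H) + z(FA)) = -0.2185
c < 0 → liberal criterion (biased toward responding “yes”).

liberal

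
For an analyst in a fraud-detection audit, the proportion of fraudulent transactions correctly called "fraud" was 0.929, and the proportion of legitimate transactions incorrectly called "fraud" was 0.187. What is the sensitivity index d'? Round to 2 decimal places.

z(H) = 1.468
z(FA) = -0.889
d' = z(H) − z(FA) = 1.468 − (-0.889) = 2.357

d' = 2.36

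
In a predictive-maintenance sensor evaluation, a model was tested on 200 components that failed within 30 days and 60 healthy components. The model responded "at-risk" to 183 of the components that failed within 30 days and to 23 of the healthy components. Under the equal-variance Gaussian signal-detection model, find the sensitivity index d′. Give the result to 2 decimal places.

H = 183/200 = 0.9150
FA = 23/60 = 0.3833
Φ⁻¹(H) = 1.372
Φ⁻¹(FA) = -0.297
d' = z(H) − z(FA) = 1.372 − (-0.297) = 1.669

d′ = 1.67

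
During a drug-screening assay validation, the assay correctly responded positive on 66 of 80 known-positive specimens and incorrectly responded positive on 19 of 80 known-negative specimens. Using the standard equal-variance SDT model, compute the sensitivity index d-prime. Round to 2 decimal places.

d-prime = 1.65

H = 66/80 = 0.8250
FA = 19/80 = 0.2375
z(0.8250) = 0.9346, z(0.2375) = -0.7144
d' = z(H) − z(FA) = 0.9346 − (-0.7144) = 1.6490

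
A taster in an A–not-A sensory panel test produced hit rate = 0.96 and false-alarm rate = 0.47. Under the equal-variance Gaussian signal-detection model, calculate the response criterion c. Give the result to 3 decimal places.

c = -0.838

Φ⁻¹(0.96) = 1.7507, Φ⁻¹(0.47) = -0.0753
c = −½·[z(H) + z(FA)] = −0.5 × (1.7507 + (-0.0753)) = -0.8377
c < 0: the taster has a liberal response bias.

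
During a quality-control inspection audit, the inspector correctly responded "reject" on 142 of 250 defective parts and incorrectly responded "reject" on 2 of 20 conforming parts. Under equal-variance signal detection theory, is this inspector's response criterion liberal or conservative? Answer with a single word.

conservative

z(H) = 0.171, z(FA) = -1.282
c = −½·(z(H) + z(FA)) = 0.5555
c > 0 → conservative criterion (biased toward responding “no”).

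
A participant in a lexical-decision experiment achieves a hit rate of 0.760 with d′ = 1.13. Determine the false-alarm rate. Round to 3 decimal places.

z(hit rate) = z(0.760) = 0.7063
z(FA) = z(H) − d' = 0.7063 − 1.13 = -0.4237
false-alarm rate = Φ(-0.4237) = 0.3359

false-alarm rate = 0.336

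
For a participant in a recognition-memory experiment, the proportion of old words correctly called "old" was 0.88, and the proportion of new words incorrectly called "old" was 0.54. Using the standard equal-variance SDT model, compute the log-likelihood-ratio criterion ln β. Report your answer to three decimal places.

ln β = -0.685

Φ⁻¹(0.88) = 1.1750, Φ⁻¹(0.54) = 0.1004
ln β = −½·[z(H)² − z(FA)²] = −0.5 × (1.3806 − 0.0101) = -0.68525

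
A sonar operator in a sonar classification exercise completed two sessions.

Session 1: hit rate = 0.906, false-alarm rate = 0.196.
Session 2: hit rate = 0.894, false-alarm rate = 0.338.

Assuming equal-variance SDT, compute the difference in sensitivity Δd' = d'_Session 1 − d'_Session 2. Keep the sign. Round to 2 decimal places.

Session 1: z(0.906) = 1.317, z(0.196) = -0.856, d' = 2.173
Session 2: z(0.894) = 1.248, z(0.338) = -0.418, d' = 1.666
Δd' = d'_Session 1 − d'_Session 2 = 2.173 − 1.666 = 0.507
Session 1 has the higher sensitivity.

Δd' = 0.51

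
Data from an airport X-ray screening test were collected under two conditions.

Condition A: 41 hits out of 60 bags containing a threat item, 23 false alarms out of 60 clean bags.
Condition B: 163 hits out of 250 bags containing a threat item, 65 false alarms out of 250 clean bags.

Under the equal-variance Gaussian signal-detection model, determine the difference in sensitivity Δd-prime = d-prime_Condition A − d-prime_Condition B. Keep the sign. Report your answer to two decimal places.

Condition A: z(0.6833) = 0.477, z(0.3833) = -0.297, d' = 0.774
Condition B: z(0.6520) = 0.391, z(0.2600) = -0.643, d' = 1.034
Δd' = d'_Condition A − d'_Condition B = 0.774 − 1.034 = -0.260
Condition B has the higher sensitivity.

Δd-prime = -0.26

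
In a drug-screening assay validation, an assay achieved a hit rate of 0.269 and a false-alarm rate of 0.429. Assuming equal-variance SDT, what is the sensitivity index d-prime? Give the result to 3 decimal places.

d-prime = -0.437

z(0.269) = -0.6158, z(0.429) = -0.1789
d' = z(H) − z(FA) = -0.6158 − (-0.1789) = -0.4369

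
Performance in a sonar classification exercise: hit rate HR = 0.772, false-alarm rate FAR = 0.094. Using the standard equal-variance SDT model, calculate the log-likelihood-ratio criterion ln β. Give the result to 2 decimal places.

ln β = 0.59

Φ⁻¹(H) = 0.745
Φ⁻¹(FA) = -1.317
ln β = −½·[z(H)² − z(FA)²] = −0.5 × (0.555 − 1.734) = 0.5895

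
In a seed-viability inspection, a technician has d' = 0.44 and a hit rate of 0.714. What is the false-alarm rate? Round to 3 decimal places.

z(hit rate) = z(0.714) = 0.5651
z(FA) = z(H) − d' = 0.5651 − 0.44 = 0.1251
false-alarm rate = Φ(0.1251) = 0.5498

false-alarm rate = 0.550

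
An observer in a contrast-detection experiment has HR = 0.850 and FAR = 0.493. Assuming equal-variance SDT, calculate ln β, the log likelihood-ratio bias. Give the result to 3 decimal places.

ln β = -0.537

z(0.850) = 1.0364, z(0.493) = -0.0175
ln β = −½·[z(H)² − z(FA)²] = −0.5 × (1.0741 − 0.0003) = -0.5369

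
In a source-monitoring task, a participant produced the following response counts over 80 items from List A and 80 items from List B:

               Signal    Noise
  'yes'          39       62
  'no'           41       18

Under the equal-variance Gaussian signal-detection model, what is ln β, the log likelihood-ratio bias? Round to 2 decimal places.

H = 39/80 = 0.4875
FA = 62/80 = 0.7750
z(H) = -0.031
z(FA) = 0.755
ln β = −½·[z(H)² − z(FA)²] = −0.5 × (0.001 − 0.570) = 0.2845

ln β = 0.28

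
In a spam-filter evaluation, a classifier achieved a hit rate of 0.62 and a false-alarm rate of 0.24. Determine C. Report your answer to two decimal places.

C = 0.20

Φ⁻¹(H) = 0.3055
Φ⁻¹(FA) = -0.7063
c = −½·[z(H) + z(FA)] = −0.5 × (0.3055 + (-0.7063)) = 0.2004
c > 0: the classifier has a conservative response bias.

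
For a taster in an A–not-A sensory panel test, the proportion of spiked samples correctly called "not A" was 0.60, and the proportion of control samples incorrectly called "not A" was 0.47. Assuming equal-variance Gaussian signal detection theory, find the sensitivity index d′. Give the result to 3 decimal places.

Φ⁻¹(H) = Φ⁻¹(0.60) = 0.2533
Φ⁻¹(FA) = Φ⁻¹(0.47) = -0.0753
d' = z(H) − z(FA) = 0.2533 − (-0.0753) = 0.3286

d′ = 0.329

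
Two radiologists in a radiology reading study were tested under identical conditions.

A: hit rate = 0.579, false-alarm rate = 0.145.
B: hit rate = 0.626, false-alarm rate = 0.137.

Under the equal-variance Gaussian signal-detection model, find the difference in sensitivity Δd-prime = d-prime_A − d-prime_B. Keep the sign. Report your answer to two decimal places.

A: z(0.579) = 0.199, z(0.145) = -1.058, d' = 1.257
B: z(0.626) = 0.321, z(0.137) = -1.094, d' = 1.415
Δd' = d'_A − d'_B = 1.257 − 1.415 = -0.158
B has the higher sensitivity.

Δd-prime = -0.16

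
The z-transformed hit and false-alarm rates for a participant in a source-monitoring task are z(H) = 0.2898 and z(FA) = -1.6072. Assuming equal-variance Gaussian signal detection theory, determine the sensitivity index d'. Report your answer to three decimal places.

d' = z(H) − z(FA) = 0.2898 − (-1.6072) = 1.8970

d' = 1.897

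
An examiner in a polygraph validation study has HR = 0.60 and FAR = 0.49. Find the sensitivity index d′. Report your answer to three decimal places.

d′ = 0.278

z(H) = z(0.60) = 0.2533
z(FA) = z(0.49) = -0.0251
d' = z(H) − z(FA) = 0.2533 − (-0.0251) = 0.2784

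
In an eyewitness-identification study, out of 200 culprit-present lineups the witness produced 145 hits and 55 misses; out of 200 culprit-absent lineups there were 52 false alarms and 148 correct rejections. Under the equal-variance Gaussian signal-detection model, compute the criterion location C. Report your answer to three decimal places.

H = 145/200 = 0.7250
FA = 52/200 = 0.2600
z(H) = z(0.7250) = 0.5978
z(FA) = z(0.2600) = -0.6433
c = −½·[z(H) + z(FA)] = −0.5 × (0.5978 + (-0.6433)) = 0.02275

C = 0.023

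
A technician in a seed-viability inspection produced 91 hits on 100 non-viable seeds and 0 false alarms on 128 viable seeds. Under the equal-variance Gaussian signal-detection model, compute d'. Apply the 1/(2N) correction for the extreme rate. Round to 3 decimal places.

d' = 4.001

The false-alarm rate is 0/128 = 0, so apply the 1/(2N) correction: FA → 1/(2·128) = 0.00391.
z(H) = z(0.91000) = 1.3408
z(FA) = z(0.00391) = -2.6597
d' = 1.3408 − (-2.6597) = 4.0005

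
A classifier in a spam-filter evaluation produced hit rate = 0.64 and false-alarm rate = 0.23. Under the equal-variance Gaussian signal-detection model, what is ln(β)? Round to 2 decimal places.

ln β = 0.21

Φ⁻¹(H) = Φ⁻¹(0.64) = 0.358
Φ⁻¹(FA) = Φ⁻¹(0.23) = -0.739
ln β = −½·[z(H)² − z(FA)²] = −0.5 × (0.128 − 0.546) = 0.209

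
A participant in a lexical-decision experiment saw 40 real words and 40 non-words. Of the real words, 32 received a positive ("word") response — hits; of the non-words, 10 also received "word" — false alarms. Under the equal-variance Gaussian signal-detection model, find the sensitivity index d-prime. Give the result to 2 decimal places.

d-prime = 1.52

H = 32/40 = 0.8000
FA = 10/40 = 0.2500
z(H) = z(0.8000) = 0.842
z(FA) = z(0.2500) = -0.674
d' = z(H) − z(FA) = 0.842 − (-0.674) = 1.516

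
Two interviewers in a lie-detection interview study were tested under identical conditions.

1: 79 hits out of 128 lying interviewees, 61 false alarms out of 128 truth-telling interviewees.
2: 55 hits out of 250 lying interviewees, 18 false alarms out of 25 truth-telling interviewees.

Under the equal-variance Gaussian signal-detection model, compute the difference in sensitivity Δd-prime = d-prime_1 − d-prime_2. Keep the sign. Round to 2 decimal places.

1: z(0.6172) = 0.298, z(0.4766) = -0.059, d' = 0.357
2: z(0.2200) = -0.772, z(0.7200) = 0.583, d' = -1.355
Δd' = d'_1 − d'_2 = 0.357 − (-1.355) = 1.712
1 has the higher sensitivity.

Δd-prime = 1.71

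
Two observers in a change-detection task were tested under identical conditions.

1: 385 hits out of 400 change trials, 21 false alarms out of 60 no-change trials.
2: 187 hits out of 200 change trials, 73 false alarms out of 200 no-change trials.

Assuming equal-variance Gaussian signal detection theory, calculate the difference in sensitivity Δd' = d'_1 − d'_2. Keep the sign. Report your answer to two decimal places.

1: z(0.9625) = 1.780, z(0.3500) = -0.385, d' = 2.165
2: z(0.9350) = 1.514, z(0.3650) = -0.345, d' = 1.859
Δd' = d'_1 − d'_2 = 2.165 − 1.859 = 0.306
1 has the higher sensitivity.

Δd' = 0.31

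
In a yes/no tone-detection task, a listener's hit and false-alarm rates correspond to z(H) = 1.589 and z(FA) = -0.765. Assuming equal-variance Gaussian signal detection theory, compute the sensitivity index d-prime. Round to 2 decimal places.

d-prime = 2.35

d' = z(H) − z(FA) = 1.589 − (-0.765) = 2.354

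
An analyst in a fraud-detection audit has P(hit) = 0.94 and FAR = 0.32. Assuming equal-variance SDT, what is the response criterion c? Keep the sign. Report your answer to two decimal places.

Φ⁻¹(H) = Φ⁻¹(0.94) = 1.555
Φ⁻¹(FA) = Φ⁻¹(0.32) = -0.468
c = −½·[z(H) + z(FA)] = −0.5 × (1.555 + (-0.468)) = -0.5435
c < 0: the analyst has a liberal response bias.

c = -0.54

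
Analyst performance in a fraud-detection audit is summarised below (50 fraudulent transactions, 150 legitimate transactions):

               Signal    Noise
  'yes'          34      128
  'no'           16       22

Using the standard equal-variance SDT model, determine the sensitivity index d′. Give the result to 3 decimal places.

H = 34/50 = 0.6800
FA = 128/150 = 0.8533
z(0.6800) = 0.4677, z(0.8533) = 1.0507
d' = z(H) − z(FA) = 0.4677 − 1.0507 = -0.5830

d′ = -0.583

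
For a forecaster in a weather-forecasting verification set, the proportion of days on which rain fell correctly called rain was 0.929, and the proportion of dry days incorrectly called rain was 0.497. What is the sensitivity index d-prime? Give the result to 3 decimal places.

z(H) = z(0.929) = 1.4684
z(FA) = z(0.497) = -0.0075
d' = z(H) − z(FA) = 1.4684 − (-0.0075) = 1.4759

d-prime = 1.476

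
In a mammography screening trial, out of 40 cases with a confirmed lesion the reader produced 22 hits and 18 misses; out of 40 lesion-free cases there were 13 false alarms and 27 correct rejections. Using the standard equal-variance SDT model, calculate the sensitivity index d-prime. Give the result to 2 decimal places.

d-prime = 0.58

H = 22/40 = 0.5500
FA = 13/40 = 0.3250
z(H) = z(0.5500) = 0.126
z(FA) = z(0.3250) = -0.454
d' = z(H) − z(FA) = 0.126 − (-0.454) = 0.580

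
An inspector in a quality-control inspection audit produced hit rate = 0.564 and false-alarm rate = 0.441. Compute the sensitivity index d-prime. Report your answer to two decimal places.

z(H) = z(0.564) = 0.161
z(FA) = z(0.441) = -0.148
d' = z(H) − z(FA) = 0.161 − (-0.148) = 0.309

d-prime = 0.31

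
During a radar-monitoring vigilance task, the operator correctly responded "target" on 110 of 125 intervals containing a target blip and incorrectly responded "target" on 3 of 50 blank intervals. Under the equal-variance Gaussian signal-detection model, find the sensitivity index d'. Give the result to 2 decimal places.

H = 110/125 = 0.8800
FA = 3/50 = 0.0600
Φ⁻¹(H) = 1.1750
Φ⁻¹(FA) = -1.5548
d' = z(H) − z(FA) = 1.1750 − (-1.5548) = 2.7298

d' = 2.73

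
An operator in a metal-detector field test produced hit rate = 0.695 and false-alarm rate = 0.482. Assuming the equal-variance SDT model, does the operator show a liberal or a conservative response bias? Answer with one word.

z(H) = 0.510, z(FA) = -0.045
c = −½·(z(H) + z(FA)) = -0.2325
c < 0 → liberal criterion (biased toward responding “yes”).

liberal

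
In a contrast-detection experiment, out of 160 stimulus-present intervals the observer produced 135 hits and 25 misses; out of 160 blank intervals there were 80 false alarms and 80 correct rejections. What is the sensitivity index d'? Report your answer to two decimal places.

d' = 1.01

H = 135/160 = 0.8438
FA = 80/160 = 0.5000
z(H) = 1.010
z(FA) = 0.000
d' = z(H) − z(FA) = 1.010 − 0.000 = 1.010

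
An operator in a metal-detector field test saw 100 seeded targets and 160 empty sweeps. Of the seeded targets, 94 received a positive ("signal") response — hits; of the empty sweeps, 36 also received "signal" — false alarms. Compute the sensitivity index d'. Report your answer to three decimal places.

H = 94/100 = 0.9400
FA = 36/160 = 0.2250
z(0.9400) = 1.5548, z(0.2250) = -0.7554
d' = z(H) − z(FA) = 1.5548 − (-0.7554) = 2.3102

d' = 2.310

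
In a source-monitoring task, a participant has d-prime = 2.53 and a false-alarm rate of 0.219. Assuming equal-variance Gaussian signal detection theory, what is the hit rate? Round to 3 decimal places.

hit rate = 0.960

z(false-alarm rate) = z(0.219) = -0.7756
z(H) = z(FA) + d' = -0.7756 + 2.53 = 1.7544
hit rate = Φ(1.7544) = 0.9603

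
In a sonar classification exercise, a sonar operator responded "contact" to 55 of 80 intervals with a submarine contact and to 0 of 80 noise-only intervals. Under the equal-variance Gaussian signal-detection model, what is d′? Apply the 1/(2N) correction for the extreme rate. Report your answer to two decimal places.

d′ = 2.99

The false-alarm rate is 0/80 = 0, so apply the 1/(2N) correction: FA → 1/(2·80) = 0.00625.
z(H) = z(0.68750) = 0.489
z(FA) = z(0.00625) = -2.498
d' = 0.489 − (-2.498) = 2.987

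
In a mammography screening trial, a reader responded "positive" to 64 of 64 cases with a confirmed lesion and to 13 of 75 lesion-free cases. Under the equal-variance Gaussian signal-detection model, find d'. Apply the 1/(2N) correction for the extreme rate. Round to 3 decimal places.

The hit rate is 64/64 = 1, so apply the 1/(2N) correction: H → 1 − 1/(2·64) = 0.99219.
z(H) = z(0.99219) = 2.4177
z(FA) = z(0.17333) = -0.9411
d' = 2.4177 − (-0.9411) = 3.3588

d' = 3.359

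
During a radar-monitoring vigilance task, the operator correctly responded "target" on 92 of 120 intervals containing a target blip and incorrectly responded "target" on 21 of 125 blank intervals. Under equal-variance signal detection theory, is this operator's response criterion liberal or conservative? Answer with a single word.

conservative

z(H) = 0.728, z(FA) = -0.962
c = −½·(z(H) + z(FA)) = 0.117
c > 0 → conservative criterion (biased toward responding “no”).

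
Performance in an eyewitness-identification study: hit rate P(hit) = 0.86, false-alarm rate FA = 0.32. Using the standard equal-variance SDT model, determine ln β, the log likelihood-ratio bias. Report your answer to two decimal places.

ln β = -0.47

z(H) = z(0.86) = 1.080
z(FA) = z(0.32) = -0.468
ln β = −½·[z(H)² − z(FA)²] = −0.5 × (1.166 − 0.219) = -0.4735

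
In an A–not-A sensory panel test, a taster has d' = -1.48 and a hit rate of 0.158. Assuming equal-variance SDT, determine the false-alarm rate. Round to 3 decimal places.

false-alarm rate = 0.683

z(hit rate) = z(0.158) = -1.0027
z(FA) = z(H) − d' = -1.0027 − (-1.48) = 0.4773
false-alarm rate = Φ(0.4773) = 0.6834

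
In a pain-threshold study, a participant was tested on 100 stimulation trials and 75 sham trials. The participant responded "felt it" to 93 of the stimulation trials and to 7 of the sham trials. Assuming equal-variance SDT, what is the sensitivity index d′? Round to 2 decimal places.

d′ = 2.80

H = 93/100 = 0.9300
FA = 7/75 = 0.0933
z(H) = 1.4758
z(FA) = -1.3207
d' = z(H) − z(FA) = 1.4758 − (-1.3207) = 2.7965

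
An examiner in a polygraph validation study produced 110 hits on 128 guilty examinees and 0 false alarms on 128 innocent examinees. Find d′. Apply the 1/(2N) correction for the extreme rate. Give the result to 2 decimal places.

d′ = 3.74

The false-alarm rate is 0/128 = 0, so apply the 1/(2N) correction: FA → 1/(2·128) = 0.00391.
z(H) = z(0.85938) = 1.078
z(FA) = z(0.00391) = -2.660
d' = 1.078 − (-2.660) = 3.738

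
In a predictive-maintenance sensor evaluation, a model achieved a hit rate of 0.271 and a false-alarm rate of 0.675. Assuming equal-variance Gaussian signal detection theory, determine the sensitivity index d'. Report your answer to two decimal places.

z(0.271) = -0.610, z(0.675) = 0.454
d' = z(H) − z(FA) = -0.610 − 0.454 = -1.064

d' = -1.06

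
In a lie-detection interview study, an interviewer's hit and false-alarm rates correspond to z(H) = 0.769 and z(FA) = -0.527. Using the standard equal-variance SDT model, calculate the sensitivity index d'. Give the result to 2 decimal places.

d' = z(H) − z(FA) = 0.769 − (-0.527) = 1.296

d' = 1.30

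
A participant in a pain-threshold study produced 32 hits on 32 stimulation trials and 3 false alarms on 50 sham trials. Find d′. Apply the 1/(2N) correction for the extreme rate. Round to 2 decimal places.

d′ = 3.71

The hit rate is 32/32 = 1, so apply the 1/(2N) correction: H → 1 − 1/(2·32) = 0.98438.
z(H) = z(0.98438) = 2.154
z(FA) = z(0.06000) = -1.555
d' = 2.154 − (-1.555) = 3.709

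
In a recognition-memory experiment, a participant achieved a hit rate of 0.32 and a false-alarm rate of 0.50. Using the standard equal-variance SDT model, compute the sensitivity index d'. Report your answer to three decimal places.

z(H) = z(0.32) = -0.4677
z(FA) = z(0.50) = 0.0000
d' = z(H) − z(FA) = -0.4677 − 0.0000 = -0.4677

d' = -0.468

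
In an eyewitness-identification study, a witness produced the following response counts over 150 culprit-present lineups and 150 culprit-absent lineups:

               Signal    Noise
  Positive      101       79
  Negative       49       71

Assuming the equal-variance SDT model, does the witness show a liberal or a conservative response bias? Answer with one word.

liberal

z(H) = 0.449, z(FA) = 0.067
c = −½·(z(H) + z(FA)) = -0.258
c < 0 → liberal criterion (biased toward responding “yes”).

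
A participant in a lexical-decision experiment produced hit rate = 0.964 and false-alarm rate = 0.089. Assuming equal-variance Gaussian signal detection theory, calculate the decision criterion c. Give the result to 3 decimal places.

Φ⁻¹(H) = 1.7991
Φ⁻¹(FA) = -1.3469
c = −½·[z(H) + z(FA)] = −0.5 × (1.7991 + (-1.3469)) = -0.2261
c < 0: the participant has a liberal response bias.

c = -0.226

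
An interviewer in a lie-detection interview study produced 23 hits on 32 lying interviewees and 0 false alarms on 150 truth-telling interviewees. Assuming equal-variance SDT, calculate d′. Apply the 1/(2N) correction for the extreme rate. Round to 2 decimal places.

d′ = 3.29

The false-alarm rate is 0/150 = 0, so apply the 1/(2N) correction: FA → 1/(2·150) = 0.00333.
z(H) = z(0.71875) = 0.579
z(FA) = z(0.00333) = -2.713
d' = 0.579 − (-2.713) = 3.292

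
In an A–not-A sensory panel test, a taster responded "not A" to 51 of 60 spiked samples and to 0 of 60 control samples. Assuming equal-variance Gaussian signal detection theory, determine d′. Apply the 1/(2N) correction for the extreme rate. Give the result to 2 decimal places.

d′ = 3.43

The false-alarm rate is 0/60 = 0, so apply the 1/(2N) correction: FA → 1/(2·60) = 0.00833.
z(H) = z(0.85000) = 1.036
z(FA) = z(0.00833) = -2.394
d' = 1.036 − (-2.394) = 3.430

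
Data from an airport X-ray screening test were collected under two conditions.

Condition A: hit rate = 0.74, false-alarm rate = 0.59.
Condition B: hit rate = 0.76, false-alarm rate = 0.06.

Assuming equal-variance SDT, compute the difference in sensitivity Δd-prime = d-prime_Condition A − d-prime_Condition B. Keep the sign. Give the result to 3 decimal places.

Condition A: z(0.74) = 0.6433, z(0.59) = 0.2275, d' = 0.4158
Condition B: z(0.76) = 0.7063, z(0.06) = -1.5548, d' = 2.2611
Δd' = d'_Condition A − d'_Condition B = 0.4158 − 2.2611 = -1.8453
Condition B has the higher sensitivity.

Δd-prime = -1.845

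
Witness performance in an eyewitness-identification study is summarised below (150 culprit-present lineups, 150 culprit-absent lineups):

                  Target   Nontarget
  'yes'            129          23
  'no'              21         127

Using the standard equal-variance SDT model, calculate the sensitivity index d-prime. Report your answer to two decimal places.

H = 129/150 = 0.8600
FA = 23/150 = 0.1533
Φ⁻¹(H) = Φ⁻¹(0.8600) = 1.0803
Φ⁻¹(FA) = Φ⁻¹(0.1533) = -1.0224
d' = z(H) − z(FA) = 1.0803 − (-1.0224) = 2.1027

d-prime = 2.10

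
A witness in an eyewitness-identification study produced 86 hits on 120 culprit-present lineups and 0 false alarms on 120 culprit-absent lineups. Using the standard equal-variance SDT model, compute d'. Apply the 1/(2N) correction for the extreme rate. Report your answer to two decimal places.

d' = 3.21

The false-alarm rate is 0/120 = 0, so apply the 1/(2N) correction: FA → 1/(2·120) = 0.00417.
z(H) = z(0.71667) = 0.573
z(FA) = z(0.00417) = -2.638
d' = 0.573 − (-2.638) = 3.211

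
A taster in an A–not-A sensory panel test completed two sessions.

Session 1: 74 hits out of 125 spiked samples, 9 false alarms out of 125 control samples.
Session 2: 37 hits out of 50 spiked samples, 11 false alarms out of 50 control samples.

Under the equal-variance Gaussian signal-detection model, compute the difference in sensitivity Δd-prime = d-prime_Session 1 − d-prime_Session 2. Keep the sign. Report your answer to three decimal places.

Session 1: z(0.5920) = 0.2327, z(0.0720) = -1.4611, d' = 1.6938
Session 2: z(0.7400) = 0.6433, z(0.2200) = -0.7722, d' = 1.4155
Δd' = d'_Session 1 − d'_Session 2 = 1.6938 − 1.4155 = 0.2783
Session 1 has the higher sensitivity.

Δd-prime = 0.278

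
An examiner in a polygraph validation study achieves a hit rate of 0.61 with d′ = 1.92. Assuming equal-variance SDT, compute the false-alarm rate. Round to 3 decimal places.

z(hit rate) = z(0.61) = 0.2793
z(FA) = z(H) − d' = 0.2793 − 1.92 = -1.6407
false-alarm rate = Φ(-1.6407) = 0.0504

false-alarm rate = 0.050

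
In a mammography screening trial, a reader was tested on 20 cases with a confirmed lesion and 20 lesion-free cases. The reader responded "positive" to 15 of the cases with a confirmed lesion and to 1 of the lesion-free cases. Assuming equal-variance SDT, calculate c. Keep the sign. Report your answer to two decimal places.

c = 0.49

H = 15/20 = 0.7500
FA = 1/20 = 0.0500
Φ⁻¹(H) = 0.674
Φ⁻¹(FA) = -1.645
c = −½·[z(H) + z(FA)] = −0.5 × (0.674 + (-1.645)) = 0.4855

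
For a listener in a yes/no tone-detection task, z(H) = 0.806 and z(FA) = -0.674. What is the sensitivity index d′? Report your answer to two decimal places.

d′ = 1.48

d' = z(H) − z(FA) = 0.806 − (-0.674) = 1.480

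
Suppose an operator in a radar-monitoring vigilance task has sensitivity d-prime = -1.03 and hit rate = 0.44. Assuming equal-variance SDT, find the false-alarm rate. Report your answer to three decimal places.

false-alarm rate = 0.810

z(hit rate) = z(0.44) = -0.1510
z(FA) = z(H) − d' = -0.1510 − (-1.03) = 0.8790
false-alarm rate = Φ(0.8790) = 0.8103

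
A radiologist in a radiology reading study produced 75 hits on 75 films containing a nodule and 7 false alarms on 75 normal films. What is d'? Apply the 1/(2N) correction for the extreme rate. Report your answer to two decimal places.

d' = 3.80

The hit rate is 75/75 = 1, so apply the 1/(2N) correction: H → 1 − 1/(2·75) = 0.99333.
z(H) = z(0.99333) = 2.475
z(FA) = z(0.09333) = -1.321
d' = 2.475 − (-1.321) = 3.796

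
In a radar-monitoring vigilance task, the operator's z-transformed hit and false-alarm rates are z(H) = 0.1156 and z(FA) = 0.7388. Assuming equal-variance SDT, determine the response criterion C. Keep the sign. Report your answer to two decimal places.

C = -0.43

c = −½·[z(H) + z(FA)] = −½·(0.1156 + 0.7388) = -0.4272
c < 0: the operator has a liberal response bias.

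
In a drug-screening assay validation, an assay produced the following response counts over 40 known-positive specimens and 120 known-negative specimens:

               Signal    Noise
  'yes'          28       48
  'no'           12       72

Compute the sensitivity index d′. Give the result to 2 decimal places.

d′ = 0.78

H = 28/40 = 0.7000
FA = 48/120 = 0.4000
z(0.7000) = 0.524, z(0.4000) = -0.253
d' = z(H) − z(FA) = 0.524 − (-0.253) = 0.777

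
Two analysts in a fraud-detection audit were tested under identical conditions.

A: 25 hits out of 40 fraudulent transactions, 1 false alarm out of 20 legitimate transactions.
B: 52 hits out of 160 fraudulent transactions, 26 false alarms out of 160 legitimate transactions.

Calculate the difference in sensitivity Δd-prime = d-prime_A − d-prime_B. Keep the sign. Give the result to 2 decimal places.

Δd-prime = 1.43

A: z(0.6250) = 0.319, z(0.0500) = -1.645, d' = 1.964
B: z(0.3250) = -0.454, z(0.1625) = -0.984, d' = 0.530
Δd' = d'_A − d'_B = 1.964 − 0.530 = 1.434
A has the higher sensitivity.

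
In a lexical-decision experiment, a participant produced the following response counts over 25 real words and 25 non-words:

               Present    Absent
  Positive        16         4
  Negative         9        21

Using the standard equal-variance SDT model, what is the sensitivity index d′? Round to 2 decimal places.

H = 16/25 = 0.6400
FA = 4/25 = 0.1600
z(H) = 0.358
z(FA) = -0.994
d' = z(H) − z(FA) = 0.358 − (-0.994) = 1.352

d′ = 1.35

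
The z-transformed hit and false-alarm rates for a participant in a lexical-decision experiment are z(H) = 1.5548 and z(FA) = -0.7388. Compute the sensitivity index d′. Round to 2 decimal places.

d' = z(H) − z(FA) = 1.5548 − (-0.7388) = 2.2936

d′ = 2.29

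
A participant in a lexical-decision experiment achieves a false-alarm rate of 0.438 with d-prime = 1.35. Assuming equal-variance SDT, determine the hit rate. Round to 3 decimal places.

z(false-alarm rate) = z(0.438) = -0.1560
z(H) = z(FA) + d' = -0.1560 + 1.35 = 1.1940
hit rate = Φ(1.1940) = 0.8838

hit rate = 0.884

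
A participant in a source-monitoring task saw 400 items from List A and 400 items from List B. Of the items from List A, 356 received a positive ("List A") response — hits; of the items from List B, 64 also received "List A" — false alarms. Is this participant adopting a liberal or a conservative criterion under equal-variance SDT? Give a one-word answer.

liberal

z(H) = 1.227, z(FA) = -0.994
c = −½·(z(H) + z(FA)) = -0.1165
c < 0 → liberal criterion (biased toward responding “yes”).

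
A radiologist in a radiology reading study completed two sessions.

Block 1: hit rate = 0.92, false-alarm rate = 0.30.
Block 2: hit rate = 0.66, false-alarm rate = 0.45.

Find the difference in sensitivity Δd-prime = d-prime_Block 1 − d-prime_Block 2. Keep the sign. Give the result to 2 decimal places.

Block 1: z(0.92) = 1.405, z(0.30) = -0.524, d' = 1.929
Block 2: z(0.66) = 0.412, z(0.45) = -0.126, d' = 0.538
Δd' = d'_Block 1 − d'_Block 2 = 1.929 − 0.538 = 1.391
Block 1 has the higher sensitivity.

Δd-prime = 1.39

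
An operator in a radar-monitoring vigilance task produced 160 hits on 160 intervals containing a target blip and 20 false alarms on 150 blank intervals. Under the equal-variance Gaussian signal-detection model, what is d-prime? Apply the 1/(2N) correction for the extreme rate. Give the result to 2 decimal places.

The hit rate is 160/160 = 1, so apply the 1/(2N) correction: H → 1 − 1/(2·160) = 0.99687.
z(H) = z(0.99687) = 2.734
z(FA) = z(0.13333) = -1.111
d' = 2.734 − (-1.111) = 3.845

d-prime = 3.85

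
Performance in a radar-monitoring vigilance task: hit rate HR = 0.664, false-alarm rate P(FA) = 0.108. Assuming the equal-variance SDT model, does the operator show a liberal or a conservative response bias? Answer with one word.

conservative

z(H) = 0.423, z(FA) = -1.237
c = −½·(z(H) + z(FA)) = 0.407
c > 0 → conservative criterion (biased toward responding “no”).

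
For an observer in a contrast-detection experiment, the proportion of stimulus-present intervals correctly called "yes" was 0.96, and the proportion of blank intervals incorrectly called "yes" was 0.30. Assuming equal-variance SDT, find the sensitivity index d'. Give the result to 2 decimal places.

z(H) = 1.751
z(FA) = -0.524
d' = z(H) − z(FA) = 1.751 − (-0.524) = 2.275

d' = 2.28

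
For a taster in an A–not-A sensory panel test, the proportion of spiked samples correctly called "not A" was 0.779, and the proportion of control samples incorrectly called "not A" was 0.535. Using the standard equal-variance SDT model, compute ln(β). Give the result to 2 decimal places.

z(0.779) = 0.769, z(0.535) = 0.088
ln β = −½·[z(H)² − z(FA)²] = −0.5 × (0.591 − 0.008) = -0.2915

ln β = -0.29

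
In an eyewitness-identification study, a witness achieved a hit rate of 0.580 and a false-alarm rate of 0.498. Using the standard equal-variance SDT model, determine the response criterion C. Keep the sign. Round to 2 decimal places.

C = -0.10

z(H) = z(0.580) = 0.202
z(FA) = z(0.498) = -0.005
c = −½·[z(H) + z(FA)] = −0.5 × (0.202 + (-0.005)) = -0.0985
c < 0: the witness has a liberal response bias.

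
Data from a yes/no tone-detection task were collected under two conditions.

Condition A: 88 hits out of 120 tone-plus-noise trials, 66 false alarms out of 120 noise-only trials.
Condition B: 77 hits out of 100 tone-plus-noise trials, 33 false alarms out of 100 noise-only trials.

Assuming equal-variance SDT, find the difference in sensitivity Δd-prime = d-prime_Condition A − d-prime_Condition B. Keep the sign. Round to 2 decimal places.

Condition A: z(0.7333) = 0.623, z(0.5500) = 0.126, d' = 0.497
Condition B: z(0.7700) = 0.739, z(0.3300) = -0.440, d' = 1.179
Δd' = d'_Condition A − d'_Condition B = 0.497 − 1.179 = -0.682
Condition B has the higher sensitivity.

Δd-prime = -0.68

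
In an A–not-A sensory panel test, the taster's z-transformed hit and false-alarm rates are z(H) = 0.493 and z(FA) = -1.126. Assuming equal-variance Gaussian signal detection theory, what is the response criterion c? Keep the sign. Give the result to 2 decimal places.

c = 0.32

c = −½·[z(H) + z(FA)] = −½·(0.493 + (-1.126)) = 0.3165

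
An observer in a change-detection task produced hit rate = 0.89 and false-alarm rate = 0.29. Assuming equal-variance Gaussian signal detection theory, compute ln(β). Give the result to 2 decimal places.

ln β = -0.60

Φ⁻¹(0.89) = 1.227, Φ⁻¹(0.29) = -0.553
ln β = −½·[z(H)² − z(FA)²] = −0.5 × (1.506 − 0.306) = -0.600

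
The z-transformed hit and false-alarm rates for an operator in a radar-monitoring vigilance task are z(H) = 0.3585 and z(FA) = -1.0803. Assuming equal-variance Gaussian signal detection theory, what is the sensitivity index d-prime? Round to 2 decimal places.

d-prime = 1.44

d' = z(H) − z(FA) = 0.3585 − (-1.0803) = 1.4388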